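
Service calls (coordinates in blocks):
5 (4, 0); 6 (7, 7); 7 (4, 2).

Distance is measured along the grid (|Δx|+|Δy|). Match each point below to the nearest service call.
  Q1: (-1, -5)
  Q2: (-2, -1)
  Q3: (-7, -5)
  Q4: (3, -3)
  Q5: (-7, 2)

Q1 at (-1, -5):
  5: |5| + |5| = 5 + 5 = 10 blocks
  6: |8| + |12| = 8 + 12 = 20 blocks
  7: |5| + |7| = 5 + 7 = 12 blocks
  → nearest: 5 (10 blocks)
Q2 at (-2, -1):
  5: |6| + |1| = 6 + 1 = 7 blocks
  6: |9| + |8| = 9 + 8 = 17 blocks
  7: |6| + |3| = 6 + 3 = 9 blocks
  → nearest: 5 (7 blocks)
Q3 at (-7, -5):
  5: |11| + |5| = 11 + 5 = 16 blocks
  6: |14| + |12| = 14 + 12 = 26 blocks
  7: |11| + |7| = 11 + 7 = 18 blocks
  → nearest: 5 (16 blocks)
Q4 at (3, -3):
  5: |1| + |3| = 1 + 3 = 4 blocks
  6: |4| + |10| = 4 + 10 = 14 blocks
  7: |1| + |5| = 1 + 5 = 6 blocks
  → nearest: 5 (4 blocks)
Q5 at (-7, 2):
  5: |11| + |-2| = 11 + 2 = 13 blocks
  6: |14| + |5| = 14 + 5 = 19 blocks
  7: |11| + |0| = 11 + 0 = 11 blocks
  → nearest: 7 (11 blocks)

Q1→5; Q2→5; Q3→5; Q4→5; Q5→7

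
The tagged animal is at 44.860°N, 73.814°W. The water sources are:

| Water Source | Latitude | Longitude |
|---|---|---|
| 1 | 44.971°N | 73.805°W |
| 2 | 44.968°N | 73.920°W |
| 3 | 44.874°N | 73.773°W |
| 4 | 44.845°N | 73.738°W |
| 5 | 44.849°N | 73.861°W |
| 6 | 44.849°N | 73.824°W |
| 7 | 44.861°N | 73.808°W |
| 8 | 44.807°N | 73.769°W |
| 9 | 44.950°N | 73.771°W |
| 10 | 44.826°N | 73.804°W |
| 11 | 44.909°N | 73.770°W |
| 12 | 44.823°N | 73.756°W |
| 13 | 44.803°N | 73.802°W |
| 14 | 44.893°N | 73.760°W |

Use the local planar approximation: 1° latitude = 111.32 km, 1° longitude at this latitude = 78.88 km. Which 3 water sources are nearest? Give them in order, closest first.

Distances from 44.860°N, 73.814°W:
1: √((0.111·111.32)² + (0.009·78.88)²) = √(152.68359 + 0.50399) = 12.377 km
2: √((0.108·111.32)² + (-0.106·78.88)²) = √(144.54195 + 69.91100) = 14.644 km
3: √((0.014·111.32)² + (0.041·78.88)²) = √(2.42886 + 10.45927) = 3.590 km
4: √((-0.015·111.32)² + (0.076·78.88)²) = √(2.78823 + 35.93859) = 6.223 km
5: √((-0.011·111.32)² + (-0.047·78.88)²) = √(1.49945 + 13.74452) = 3.904 km
6: √((-0.011·111.32)² + (-0.010·78.88)²) = √(1.49945 + 0.62221) = 1.457 km
7: √((0.001·111.32)² + (0.006·78.88)²) = √(0.01239 + 0.22399) = 0.486 km
8: √((-0.053·111.32)² + (0.045·78.88)²) = √(34.80953 + 12.59966) = 6.885 km
9: √((0.090·111.32)² + (0.043·78.88)²) = √(100.37635 + 11.50458) = 10.577 km
10: √((-0.034·111.32)² + (0.010·78.88)²) = √(14.32532 + 0.62221) = 3.866 km
11: √((0.049·111.32)² + (0.044·78.88)²) = √(29.75353 + 12.04590) = 6.465 km
12: √((-0.037·111.32)² + (0.058·78.88)²) = √(16.96484 + 20.93099) = 6.156 km
13: √((-0.057·111.32)² + (0.012·78.88)²) = √(40.26207 + 0.89598) = 6.415 km
14: √((0.033·111.32)² + (0.054·78.88)²) = √(13.49504 + 18.14351) = 5.625 km
Sorted: 7 (0.486 km) < 6 (1.457 km) < 3 (3.590 km) < 10 (3.866 km) < 5 (3.904 km) < …

7, 6, 3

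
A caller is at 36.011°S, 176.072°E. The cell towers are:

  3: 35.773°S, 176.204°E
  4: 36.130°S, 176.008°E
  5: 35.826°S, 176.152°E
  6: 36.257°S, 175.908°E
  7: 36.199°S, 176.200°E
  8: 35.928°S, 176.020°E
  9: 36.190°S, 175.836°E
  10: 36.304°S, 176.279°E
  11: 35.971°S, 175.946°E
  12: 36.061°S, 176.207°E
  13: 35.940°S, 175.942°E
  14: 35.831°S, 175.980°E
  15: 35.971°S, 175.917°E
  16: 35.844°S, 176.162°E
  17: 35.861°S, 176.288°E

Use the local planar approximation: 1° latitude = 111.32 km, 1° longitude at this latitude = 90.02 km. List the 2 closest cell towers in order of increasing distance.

Distances from 36.011°S, 176.072°E:
3: 29.037 km
4: 14.446 km
5: 21.817 km
6: 31.111 km
7: 23.891 km
8: 10.358 km
9: 29.127 km
10: 37.564 km
11: 12.185 km
12: 13.367 km
13: 14.122 km
14: 21.682 km
15: 14.646 km
16: 20.279 km
17: 25.630 km
Sorted: 8 (10.358 km) < 11 (12.185 km) < 12 (13.367 km) < 13 (14.122 km) < …

8, 11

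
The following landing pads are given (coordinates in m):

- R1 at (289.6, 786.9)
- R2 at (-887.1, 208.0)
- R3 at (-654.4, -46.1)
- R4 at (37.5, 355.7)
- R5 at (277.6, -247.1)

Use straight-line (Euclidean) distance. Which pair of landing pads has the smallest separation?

R2 and R3

Pairwise distances:
R1–R2: √((-1176.7)² + (-578.9)²) = √(1384622.890 + 335125.210) = 1311.4 m
R1–R3: √((-944.0)² + (-833.0)²) = √(891136.000 + 693889.000) = 1259.0 m
R1–R4: √((-252.1)² + (-431.2)²) = √(63554.410 + 185933.440) = 499.5 m
R1–R5: √((-12.0)² + (-1034.0)²) = √(144.000 + 1069156.000) = 1034.1 m
R2–R3: √((232.7)² + (-254.1)²) = √(54149.290 + 64566.810) = 344.6 m
R2–R4: √((924.6)² + (147.7)²) = √(854885.160 + 21815.290) = 936.3 m
R2–R5: √((1164.7)² + (-455.1)²) = √(1356526.090 + 207116.010) = 1250.5 m
R3–R4: √((691.9)² + (401.8)²) = √(478725.610 + 161443.240) = 800.1 m
R3–R5: √((932.0)² + (-201.0)²) = √(868624.000 + 40401.000) = 953.4 m
R4–R5: √((240.1)² + (-602.8)²) = √(57648.010 + 363367.840) = 648.9 m
Closest pair: R2–R3 at 344.6 m.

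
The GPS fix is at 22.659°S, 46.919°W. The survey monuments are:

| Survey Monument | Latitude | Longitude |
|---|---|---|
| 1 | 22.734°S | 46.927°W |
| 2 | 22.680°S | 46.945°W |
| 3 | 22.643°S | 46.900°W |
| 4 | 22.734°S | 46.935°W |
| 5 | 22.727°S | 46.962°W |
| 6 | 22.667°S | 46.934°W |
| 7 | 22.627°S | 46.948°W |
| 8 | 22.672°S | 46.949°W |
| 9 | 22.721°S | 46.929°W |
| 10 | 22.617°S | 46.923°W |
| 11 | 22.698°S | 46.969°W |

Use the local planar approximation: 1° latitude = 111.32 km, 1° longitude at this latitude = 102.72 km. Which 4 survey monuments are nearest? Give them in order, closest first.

Distances from 22.659°S, 46.919°W:
1: 8.389 km
2: 3.549 km
3: 2.642 km
4: 8.509 km
5: 8.764 km
6: 1.780 km
7: 4.644 km
8: 3.404 km
9: 6.978 km
10: 4.693 km
11: 6.725 km
Sorted: 6 (1.780 km) < 3 (2.642 km) < 8 (3.404 km) < 2 (3.549 km) < 7 (4.644 km) < 10 (4.693 km) < …

6, 3, 8, 2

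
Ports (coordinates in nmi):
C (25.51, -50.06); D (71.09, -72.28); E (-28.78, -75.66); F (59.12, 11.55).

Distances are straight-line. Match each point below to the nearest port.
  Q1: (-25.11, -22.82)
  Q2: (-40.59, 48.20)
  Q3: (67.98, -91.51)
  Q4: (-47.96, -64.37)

Q1 at (-25.11, -22.82):
  C: 57.48 nmi
  D: 108.17 nmi
  E: 52.97 nmi
  F: 90.97 nmi
  → nearest: E (52.97 nmi)
Q2 at (-40.59, 48.20):
  C: 118.42 nmi
  D: 164.28 nmi
  E: 124.42 nmi
  F: 106.23 nmi
  → nearest: F (106.23 nmi)
Q3 at (67.98, -91.51):
  C: 59.34 nmi
  D: 19.48 nmi
  E: 98.05 nmi
  F: 103.44 nmi
  → nearest: D (19.48 nmi)
Q4 at (-47.96, -64.37):
  C: 74.85 nmi
  D: 119.31 nmi
  E: 22.26 nmi
  F: 131.26 nmi
  → nearest: E (22.26 nmi)

Q1→E; Q2→F; Q3→D; Q4→E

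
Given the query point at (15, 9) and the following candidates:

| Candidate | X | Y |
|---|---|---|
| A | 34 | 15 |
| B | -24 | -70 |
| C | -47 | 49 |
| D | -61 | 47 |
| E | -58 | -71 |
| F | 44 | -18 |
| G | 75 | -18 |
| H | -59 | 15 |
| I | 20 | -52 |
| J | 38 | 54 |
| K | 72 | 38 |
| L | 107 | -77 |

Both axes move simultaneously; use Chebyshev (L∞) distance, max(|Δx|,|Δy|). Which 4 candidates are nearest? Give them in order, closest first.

A, F, J, K

Distances from (15, 9):
A: max(|19|, |6|) = 19
B: max(|-39|, |-79|) = 79
C: max(|-62|, |40|) = 62
D: max(|-76|, |38|) = 76
E: max(|-73|, |-80|) = 80
F: max(|29|, |-27|) = 29
G: max(|60|, |-27|) = 60
H: max(|-74|, |6|) = 74
I: max(|5|, |-61|) = 61
J: max(|23|, |45|) = 45
K: max(|57|, |29|) = 57
L: max(|92|, |-86|) = 92
Sorted: A (19) < F (29) < J (45) < K (57) < G (60) < I (61) < …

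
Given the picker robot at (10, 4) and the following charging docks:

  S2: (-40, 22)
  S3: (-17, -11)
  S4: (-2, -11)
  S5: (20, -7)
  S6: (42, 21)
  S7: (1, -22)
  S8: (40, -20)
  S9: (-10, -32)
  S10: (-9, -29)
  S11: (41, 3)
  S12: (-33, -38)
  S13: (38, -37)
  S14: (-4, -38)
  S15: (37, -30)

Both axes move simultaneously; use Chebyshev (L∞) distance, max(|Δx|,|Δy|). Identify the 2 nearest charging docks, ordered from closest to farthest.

Distances from (10, 4):
S2: 50
S3: 27
S4: 15
S5: 11
S6: 32
S7: 26
S8: 30
S9: 36
S10: 33
S11: 31
S12: 43
S13: 41
S14: 42
S15: 34
Sorted: S5 (11) < S4 (15) < S7 (26) < S3 (27) < …

S5, S4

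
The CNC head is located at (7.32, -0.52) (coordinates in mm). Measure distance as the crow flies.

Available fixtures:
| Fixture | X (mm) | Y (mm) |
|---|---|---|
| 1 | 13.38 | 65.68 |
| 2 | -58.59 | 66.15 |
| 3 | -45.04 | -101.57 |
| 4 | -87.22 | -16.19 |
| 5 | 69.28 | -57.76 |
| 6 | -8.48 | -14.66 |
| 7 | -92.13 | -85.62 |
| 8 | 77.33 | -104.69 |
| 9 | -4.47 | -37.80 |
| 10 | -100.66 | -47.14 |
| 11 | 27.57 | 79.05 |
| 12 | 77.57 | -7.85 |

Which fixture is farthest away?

7

Distances from (7.32, -0.52):
1: √((6.06)² + (66.20)²) = √(36.7236 + 4382.4400) = 66.48 mm
2: √((-65.91)² + (66.67)²) = √(4344.1281 + 4444.8889) = 93.75 mm
3: √((-52.36)² + (-101.05)²) = √(2741.5696 + 10211.1025) = 113.81 mm
4: √((-94.54)² + (-15.67)²) = √(8937.8116 + 245.5489) = 95.83 mm
5: √((61.96)² + (-57.24)²) = √(3839.0416 + 3276.4176) = 84.35 mm
6: √((-15.80)² + (-14.14)²) = √(249.6400 + 199.9396) = 21.20 mm
7: √((-99.45)² + (-85.10)²) = √(9890.3025 + 7242.0100) = 130.89 mm
8: √((70.01)² + (-104.17)²) = √(4901.4001 + 10851.3889) = 125.51 mm
9: √((-11.79)² + (-37.28)²) = √(139.0041 + 1389.7984) = 39.10 mm
10: √((-107.98)² + (-46.62)²) = √(11659.6804 + 2173.4244) = 117.61 mm
11: √((20.25)² + (79.57)²) = √(410.0625 + 6331.3849) = 82.11 mm
12: √((70.25)² + (-7.33)²) = √(4935.0625 + 53.7289) = 70.63 mm
Maximum: 7 at 130.89 mm.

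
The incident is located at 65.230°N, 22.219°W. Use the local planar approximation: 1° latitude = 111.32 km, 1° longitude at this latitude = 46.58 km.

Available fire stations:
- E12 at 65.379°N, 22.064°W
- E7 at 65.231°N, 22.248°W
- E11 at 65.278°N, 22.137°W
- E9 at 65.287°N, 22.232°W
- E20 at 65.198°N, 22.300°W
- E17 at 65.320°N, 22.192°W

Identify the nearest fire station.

E7

Distances from 65.230°N, 22.219°W:
E12: √((0.149·111.32)² + (0.155·46.58)²) = √(275.11795 + 52.12696) = 18.090 km
E7: √((0.001·111.32)² + (-0.029·46.58)²) = √(0.01239 + 1.82471) = 1.355 km
E11: √((0.048·111.32)² + (0.082·46.58)²) = √(28.55150 + 14.58904) = 6.568 km
E9: √((0.057·111.32)² + (-0.013·46.58)²) = √(40.26207 + 0.36668) = 6.374 km
E20: √((-0.032·111.32)² + (-0.081·46.58)²) = √(12.68955 + 14.23538) = 5.189 km
E17: √((0.090·111.32)² + (0.027·46.58)²) = √(100.37635 + 1.58171) = 10.097 km
Minimum: E7 at 1.355 km.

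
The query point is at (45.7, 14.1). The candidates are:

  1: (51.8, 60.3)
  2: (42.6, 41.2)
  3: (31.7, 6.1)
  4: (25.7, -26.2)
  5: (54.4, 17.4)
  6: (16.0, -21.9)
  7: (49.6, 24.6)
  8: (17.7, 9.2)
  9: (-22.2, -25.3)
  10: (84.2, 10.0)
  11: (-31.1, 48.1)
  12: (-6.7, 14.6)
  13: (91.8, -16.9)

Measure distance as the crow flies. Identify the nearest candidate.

Distances from (45.7, 14.1):
1: 46.6
2: 27.3
3: 16.1
4: 45.0
5: 9.3
6: 46.7
7: 11.2
8: 28.4
9: 78.5
10: 38.7
11: 84.0
12: 52.4
13: 55.6
Minimum: 5 at 9.3.

5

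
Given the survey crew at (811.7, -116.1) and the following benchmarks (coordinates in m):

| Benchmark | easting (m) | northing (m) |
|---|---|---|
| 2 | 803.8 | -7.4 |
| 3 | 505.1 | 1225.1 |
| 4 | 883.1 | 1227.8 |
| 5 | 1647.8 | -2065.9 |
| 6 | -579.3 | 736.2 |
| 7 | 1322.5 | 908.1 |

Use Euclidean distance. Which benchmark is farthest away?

Distances from (811.7, -116.1):
2: √((-7.9)² + (108.7)²) = √(62.410 + 11815.690) = 109.0 m
3: √((-306.6)² + (1341.2)²) = √(94003.560 + 1798817.440) = 1375.8 m
4: √((71.4)² + (1343.9)²) = √(5097.960 + 1806067.210) = 1345.8 m
5: √((836.1)² + (-1949.8)²) = √(699063.210 + 3801720.040) = 2121.5 m
6: √((-1391.0)² + (852.3)²) = √(1934881.000 + 726415.290) = 1631.3 m
7: √((510.8)² + (1024.2)²) = √(260916.640 + 1048985.640) = 1144.5 m
Maximum: 5 at 2121.5 m.

5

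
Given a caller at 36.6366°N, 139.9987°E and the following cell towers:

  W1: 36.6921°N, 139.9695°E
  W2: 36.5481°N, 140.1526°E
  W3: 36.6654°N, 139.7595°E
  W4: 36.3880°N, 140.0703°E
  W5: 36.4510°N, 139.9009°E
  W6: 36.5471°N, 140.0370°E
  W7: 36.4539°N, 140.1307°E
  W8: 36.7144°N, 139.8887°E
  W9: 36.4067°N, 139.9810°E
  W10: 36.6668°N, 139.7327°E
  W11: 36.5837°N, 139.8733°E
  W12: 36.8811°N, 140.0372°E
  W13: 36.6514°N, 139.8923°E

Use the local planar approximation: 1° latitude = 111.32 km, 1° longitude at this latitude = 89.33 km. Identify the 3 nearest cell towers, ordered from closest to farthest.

W1, W13, W6

Distances from 36.6366°N, 139.9987°E:
W1: √((0.0555·111.32)² + (-0.0292·89.33)²) = √(38.170897 + 6.803938) = 6.7063 km
W2: √((-0.0885·111.32)² + (0.1539·89.33)²) = √(97.058357 + 189.004397) = 16.9134 km
W3: √((0.0288·111.32)² + (-0.2392·89.33)²) = √(10.278539 + 456.580142) = 21.6069 km
W4: √((-0.2486·111.32)² + (0.0716·89.33)²) = √(765.858689 + 40.909174) = 28.4037 km
W5: √((-0.1856·111.32)² + (-0.0978·89.33)²) = √(426.876590 + 76.325978) = 22.4322 km
W6: √((-0.0895·111.32)² + (0.0383·89.33)²) = √(99.264159 + 11.705561) = 10.5342 km
W7: √((-0.1827·111.32)² + (0.1320·89.33)²) = √(413.640915 + 139.040887) = 23.5092 km
W8: √((0.0778·111.32)² + (-0.1100·89.33)²) = √(75.007655 + 96.556172) = 13.0982 km
W9: √((-0.2299·111.32)² + (-0.0177·89.33)²) = √(654.974418 + 2.500007) = 25.6413 km
W10: √((0.0302·111.32)² + (-0.2660·89.33)²) = √(11.302130 + 564.622189) = 23.9984 km
W11: √((-0.0529·111.32)² + (-0.1254·89.33)²) = √(34.678295 + 125.484401) = 12.6555 km
W12: √((0.2445·111.32)² + (0.0385·89.33)²) = √(740.805371 + 11.828131) = 27.4342 km
W13: √((0.0148·111.32)² + (-0.1064·89.33)²) = √(2.714375 + 90.339550) = 9.6464 km
Sorted: W1 (6.7063 km) < W13 (9.6464 km) < W6 (10.5342 km) < W11 (12.6555 km) < W8 (13.0982 km) < …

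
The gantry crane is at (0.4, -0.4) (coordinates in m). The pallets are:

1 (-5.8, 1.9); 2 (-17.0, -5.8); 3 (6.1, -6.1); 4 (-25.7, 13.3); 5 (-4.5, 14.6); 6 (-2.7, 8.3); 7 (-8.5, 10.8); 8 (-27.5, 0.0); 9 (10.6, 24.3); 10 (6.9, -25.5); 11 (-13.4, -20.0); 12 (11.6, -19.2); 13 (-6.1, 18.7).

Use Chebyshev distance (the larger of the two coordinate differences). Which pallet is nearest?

3

Distances from (0.4, -0.4):
1: max(|-6.2|, |2.3|) = 6.2 m
2: max(|-17.4|, |-5.4|) = 17.4 m
3: max(|5.7|, |-5.7|) = 5.7 m
4: max(|-26.1|, |13.7|) = 26.1 m
5: max(|-4.9|, |15.0|) = 15.0 m
6: max(|-3.1|, |8.7|) = 8.7 m
7: max(|-8.9|, |11.2|) = 11.2 m
8: max(|-27.9|, |0.4|) = 27.9 m
9: max(|10.2|, |24.7|) = 24.7 m
10: max(|6.5|, |-25.1|) = 25.1 m
11: max(|-13.8|, |-19.6|) = 19.6 m
12: max(|11.2|, |-18.8|) = 18.8 m
13: max(|-6.5|, |19.1|) = 19.1 m
Minimum: 3 at 5.7 m.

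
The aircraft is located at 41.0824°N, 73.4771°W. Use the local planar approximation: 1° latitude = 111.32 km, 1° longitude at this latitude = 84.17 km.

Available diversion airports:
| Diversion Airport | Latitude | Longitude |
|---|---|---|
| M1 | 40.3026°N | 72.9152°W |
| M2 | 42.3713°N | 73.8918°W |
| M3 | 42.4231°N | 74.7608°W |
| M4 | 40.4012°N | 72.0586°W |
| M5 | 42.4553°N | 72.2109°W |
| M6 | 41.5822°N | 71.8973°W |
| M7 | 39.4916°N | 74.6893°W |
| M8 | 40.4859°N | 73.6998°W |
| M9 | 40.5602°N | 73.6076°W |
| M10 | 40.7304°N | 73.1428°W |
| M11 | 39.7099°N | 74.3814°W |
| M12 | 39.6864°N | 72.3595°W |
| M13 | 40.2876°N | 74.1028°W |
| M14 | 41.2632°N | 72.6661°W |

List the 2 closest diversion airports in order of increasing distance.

Distances from 41.0824°N, 73.4771°W:
M1: √((-0.7798·111.32)² + (0.5619·84.17)²) = √(7535.513583 + 2236.828660) = 98.8552 km
M2: √((1.2889·111.32)² + (-0.4147·84.17)²) = √(20586.610262 + 1218.379898) = 147.6651 km
M3: √((1.3407·111.32)² + (-1.2837·84.17)²) = √(22274.584625 + 11674.592668) = 184.2530 km
M4: √((-0.6812·111.32)² + (1.4185·84.17)²) = √(5750.368467 + 14255.200650) = 141.4410 km
M5: √((1.3729·111.32)² + (1.2662·84.17)²) = √(23357.384252 + 11358.455286) = 186.3219 km
M6: √((0.4998·111.32)² + (1.5798·84.17)²) = √(3095.557667 + 17681.490553) = 144.1425 km
M7: √((-1.5908·111.32)² + (-1.2122·84.17)²) = √(31360.108743 + 10410.299249) = 204.3781 km
M8: √((-0.5965·111.32)² + (-0.2227·84.17)²) = √(4409.276070 + 351.362241) = 68.9974 km
M9: √((-0.5222·111.32)² + (-0.1305·84.17)²) = √(3379.248505 + 120.652320) = 59.1600 km
M10: √((-0.3520·111.32)² + (0.3343·84.17)²) = √(1535.436012 + 791.748789) = 48.2409 km
M11: √((-1.3725·111.32)² + (-0.9043·84.17)²) = √(23343.775697 + 5793.482721) = 170.6964 km
M12: √((-1.3960·111.32)² + (1.1176·84.17)²) = √(24150.005383 + 8848.862373) = 181.6559 km
M13: √((-0.7948·111.32)² + (-0.6257·84.17)²) = √(7828.203595 + 2773.620026) = 102.9652 km
M14: √((0.1808·111.32)² + (0.8110·84.17)²) = √(405.082282 + 4659.682896) = 71.1672 km
Sorted: M10 (48.2409 km) < M9 (59.1600 km) < M8 (68.9974 km) < M14 (71.1672 km) < …

M10, M9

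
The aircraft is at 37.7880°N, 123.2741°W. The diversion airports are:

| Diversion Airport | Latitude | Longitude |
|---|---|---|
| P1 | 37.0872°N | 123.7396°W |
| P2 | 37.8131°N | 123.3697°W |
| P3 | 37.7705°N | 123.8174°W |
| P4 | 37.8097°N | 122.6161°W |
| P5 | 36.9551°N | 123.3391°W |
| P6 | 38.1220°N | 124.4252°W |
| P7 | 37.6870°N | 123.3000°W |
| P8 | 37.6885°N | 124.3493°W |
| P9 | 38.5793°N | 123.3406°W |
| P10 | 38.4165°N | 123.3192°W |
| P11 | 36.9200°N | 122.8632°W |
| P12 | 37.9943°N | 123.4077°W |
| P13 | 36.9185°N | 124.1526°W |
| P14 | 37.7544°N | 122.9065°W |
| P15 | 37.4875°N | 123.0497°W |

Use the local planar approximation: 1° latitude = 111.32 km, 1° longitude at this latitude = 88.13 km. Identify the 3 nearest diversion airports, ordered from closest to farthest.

P2, P7, P12

Distances from 37.7880°N, 123.2741°W:
P1: √((-0.7008·111.32)² + (-0.4655·88.13)²) = √(6086.036906 + 1683.010831) = 88.1422 km
P2: √((0.0251·111.32)² + (-0.0956·88.13)²) = √(7.807174 + 70.984467) = 8.8765 km
P3: √((-0.0175·111.32)² + (-0.5433·88.13)²) = √(3.795094 + 2292.592938) = 47.9206 km
P4: √((0.0217·111.32)² + (0.6580·88.13)²) = √(5.835336 + 3362.786749) = 58.0398 km
P5: √((-0.8329·111.32)² + (-0.0650·88.13)²) = √(8596.706891 + 32.815139) = 92.8952 km
P6: √((0.3340·111.32)² + (-1.1511·88.13)²) = √(1382.417838 + 10291.380797) = 108.0454 km
P7: √((-0.1010·111.32)² + (-0.0259·88.13)²) = √(126.412245 + 5.210112) = 11.4727 km
P8: √((-0.0995·111.32)² + (-1.0752·88.13)²) = √(122.685308 + 8978.960306) = 95.4025 km
P9: √((0.7913·111.32)² + (-0.0665·88.13)²) = √(7759.410475 + 34.347160) = 88.2823 km
P10: √((0.6285·111.32)² + (-0.0451·88.13)²) = √(4895.048052 + 15.797946) = 70.0774 km
P11: √((-0.8680·111.32)² + (0.4109·88.13)²) = √(9336.537496 + 1311.353630) = 103.1886 km
P12: √((0.2063·111.32)² + (-0.1336·88.13)²) = √(527.405739 + 138.631032) = 25.8077 km
P13: √((-0.8695·111.32)² + (-0.8785·88.13)²) = √(9368.834517 + 5994.197827) = 123.9477 km
P14: √((-0.0336·111.32)² + (0.3676·88.13)²) = √(13.990233 + 1049.538914) = 32.6118 km
P15: √((-0.3005·111.32)² + (0.2244·88.13)²) = √(1119.013557 + 391.104889) = 38.8602 km
Sorted: P2 (8.8765 km) < P7 (11.4727 km) < P12 (25.8077 km) < P14 (32.6118 km) < P15 (38.8602 km) < …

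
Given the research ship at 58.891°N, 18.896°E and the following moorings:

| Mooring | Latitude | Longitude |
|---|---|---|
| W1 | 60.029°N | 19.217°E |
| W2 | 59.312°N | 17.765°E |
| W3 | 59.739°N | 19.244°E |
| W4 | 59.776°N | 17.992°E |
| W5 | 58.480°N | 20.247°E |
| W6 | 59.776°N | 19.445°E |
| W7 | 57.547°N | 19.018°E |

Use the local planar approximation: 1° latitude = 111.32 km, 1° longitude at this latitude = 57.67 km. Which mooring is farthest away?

Distances from 58.891°N, 18.896°E:
W1: √((1.138·111.32)² + (0.321·57.67)²) = √(16048.36966 + 342.69674) = 128.028 km
W2: √((0.421·111.32)² + (-1.131·57.67)²) = √(2196.39571 + 4254.27062) = 80.316 km
W3: √((0.848·111.32)² + (0.348·57.67)²) = √(8911.23917 + 402.77118) = 96.509 km
W4: √((0.885·111.32)² + (-0.904·57.67)²) = √(9705.83573 + 2717.92059) = 111.462 km
W5: √((-0.411·111.32)² + (1.351·57.67)²) = √(2093.29309 + 6070.30623) = 90.353 km
W6: √((0.885·111.32)² + (0.549·57.67)²) = √(9705.83573 + 1002.40816) = 103.481 km
W7: √((-1.344·111.32)² + (0.122·57.67)²) = √(22384.37293 + 49.50164) = 149.779 km
Maximum: W7 at 149.779 km.

W7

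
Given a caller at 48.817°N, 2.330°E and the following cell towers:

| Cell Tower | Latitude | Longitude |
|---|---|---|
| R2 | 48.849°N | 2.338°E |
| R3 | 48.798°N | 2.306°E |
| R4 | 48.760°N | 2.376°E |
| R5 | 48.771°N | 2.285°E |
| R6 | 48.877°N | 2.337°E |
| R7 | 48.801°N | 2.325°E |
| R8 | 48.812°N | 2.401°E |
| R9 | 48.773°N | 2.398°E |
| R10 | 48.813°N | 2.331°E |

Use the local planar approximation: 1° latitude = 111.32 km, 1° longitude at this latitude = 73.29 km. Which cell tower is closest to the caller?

R10

Distances from 48.817°N, 2.330°E:
R2: √((0.032·111.32)² + (0.008·73.29)²) = √(12.68955 + 0.34377) = 3.610 km
R3: √((-0.019·111.32)² + (-0.024·73.29)²) = √(4.47356 + 3.09394) = 2.751 km
R4: √((-0.057·111.32)² + (0.046·73.29)²) = √(40.26207 + 11.36593) = 7.185 km
R5: √((-0.046·111.32)² + (-0.045·73.29)²) = √(26.22177 + 10.87713) = 6.091 km
R6: √((0.060·111.32)² + (0.007·73.29)²) = √(44.61171 + 0.26320) = 6.699 km
R7: √((-0.016·111.32)² + (-0.005·73.29)²) = √(3.17239 + 0.13429) = 1.818 km
R8: √((-0.005·111.32)² + (0.071·73.29)²) = √(0.30980 + 27.07735) = 5.233 km
R9: √((-0.044·111.32)² + (0.068·73.29)²) = √(23.99119 + 24.83747) = 6.988 km
R10: √((-0.004·111.32)² + (0.001·73.29)²) = √(0.19827 + 0.00537) = 0.451 km
Minimum: R10 at 0.451 km.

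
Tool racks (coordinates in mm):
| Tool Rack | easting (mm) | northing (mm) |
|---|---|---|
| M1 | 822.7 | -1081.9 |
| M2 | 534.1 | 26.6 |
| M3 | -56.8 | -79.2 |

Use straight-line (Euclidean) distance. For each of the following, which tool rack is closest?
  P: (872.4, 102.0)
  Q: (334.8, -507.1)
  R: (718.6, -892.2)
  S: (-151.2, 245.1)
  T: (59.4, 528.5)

P at (872.4, 102.0):
  M1: √((-49.7)² + (-1183.9)²) = √(2470.090 + 1401619.210) = 1184.9 mm
  M2: √((-338.3)² + (-75.4)²) = √(114446.890 + 5685.160) = 346.6 mm
  M3: √((-929.2)² + (-181.2)²) = √(863412.640 + 32833.440) = 946.7 mm
  → nearest: M2 (346.6 mm)
Q at (334.8, -507.1):
  M1: √((487.9)² + (-574.8)²) = √(238046.410 + 330395.040) = 754.0 mm
  M2: √((199.3)² + (533.7)²) = √(39720.490 + 284835.690) = 569.7 mm
  M3: √((-391.6)² + (427.9)²) = √(153350.560 + 183098.410) = 580.0 mm
  → nearest: M2 (569.7 mm)
R at (718.6, -892.2):
  M1: √((104.1)² + (-189.7)²) = √(10836.810 + 35986.090) = 216.4 mm
  M2: √((-184.5)² + (918.8)²) = √(34040.250 + 844193.440) = 937.1 mm
  M3: √((-775.4)² + (813.0)²) = √(601245.160 + 660969.000) = 1123.5 mm
  → nearest: M1 (216.4 mm)
S at (-151.2, 245.1):
  M1: √((973.9)² + (-1327.0)²) = √(948481.210 + 1760929.000) = 1646.0 mm
  M2: √((685.3)² + (-218.5)²) = √(469636.090 + 47742.250) = 719.3 mm
  M3: √((94.4)² + (-324.3)²) = √(8911.360 + 105170.490) = 337.8 mm
  → nearest: M3 (337.8 mm)
T at (59.4, 528.5):
  M1: √((763.3)² + (-1610.4)²) = √(582626.890 + 2593388.160) = 1782.1 mm
  M2: √((474.7)² + (-501.9)²) = √(225340.090 + 251903.610) = 690.8 mm
  M3: √((-116.2)² + (-607.7)²) = √(13502.440 + 369299.290) = 618.7 mm
  → nearest: M3 (618.7 mm)

P→M2; Q→M2; R→M1; S→M3; T→M3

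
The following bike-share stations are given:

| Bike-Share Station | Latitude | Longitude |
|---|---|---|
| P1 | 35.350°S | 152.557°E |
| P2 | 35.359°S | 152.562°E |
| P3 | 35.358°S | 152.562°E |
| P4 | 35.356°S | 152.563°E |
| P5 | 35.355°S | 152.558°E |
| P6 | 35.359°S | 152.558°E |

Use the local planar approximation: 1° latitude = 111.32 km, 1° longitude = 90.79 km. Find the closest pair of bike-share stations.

P2 and P3

Pairwise distances:
P1–P2: 1.0999 km
P1–P3: 0.9996 km
P1–P4: 0.8619 km
P1–P5: 0.5640 km
P1–P6: 1.0060 km
P2–P3: 0.1113 km
P2–P4: 0.3461 km
P2–P5: 0.5746 km
P2–P6: 0.3632 km
P3–P4: 0.2404 km
P3–P5: 0.4934 km
P3–P6: 0.3798 km
P4–P5: 0.4674 km
P4–P6: 0.5636 km
P5–P6: 0.4453 km
Closest pair: P2–P3 at 0.1113 km.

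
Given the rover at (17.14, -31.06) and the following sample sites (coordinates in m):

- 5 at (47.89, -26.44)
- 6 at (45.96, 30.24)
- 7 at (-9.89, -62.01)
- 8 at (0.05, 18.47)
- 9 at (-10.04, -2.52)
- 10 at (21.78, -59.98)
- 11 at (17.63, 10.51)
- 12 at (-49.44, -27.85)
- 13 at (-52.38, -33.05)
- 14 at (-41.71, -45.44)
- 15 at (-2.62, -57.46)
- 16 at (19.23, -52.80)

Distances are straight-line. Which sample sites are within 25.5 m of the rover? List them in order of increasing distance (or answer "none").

16

Distances from (17.14, -31.06):
5: √((30.75)² + (4.62)²) = √(945.5625 + 21.3444) = 31.10 m
6: √((28.82)² + (61.30)²) = √(830.5924 + 3757.6900) = 67.74 m
7: √((-27.03)² + (-30.95)²) = √(730.6209 + 957.9025) = 41.09 m
8: √((-17.09)² + (49.53)²) = √(292.0681 + 2453.2209) = 52.40 m
9: √((-27.18)² + (28.54)²) = √(738.7524 + 814.5316) = 39.41 m
10: √((4.64)² + (-28.92)²) = √(21.5296 + 836.3664) = 29.29 m
11: √((0.49)² + (41.57)²) = √(0.2401 + 1728.0649) = 41.57 m
12: √((-66.58)² + (3.21)²) = √(4432.8964 + 10.3041) = 66.66 m
13: √((-69.52)² + (-1.99)²) = √(4833.0304 + 3.9601) = 69.55 m
14: √((-58.85)² + (-14.38)²) = √(3463.3225 + 206.7844) = 60.58 m
15: √((-19.76)² + (-26.40)²) = √(390.4576 + 696.9600) = 32.98 m
16: √((2.09)² + (-21.74)²) = √(4.3681 + 472.6276) = 21.84 m
Threshold 25.5 m: 16 (21.84 m) is within range.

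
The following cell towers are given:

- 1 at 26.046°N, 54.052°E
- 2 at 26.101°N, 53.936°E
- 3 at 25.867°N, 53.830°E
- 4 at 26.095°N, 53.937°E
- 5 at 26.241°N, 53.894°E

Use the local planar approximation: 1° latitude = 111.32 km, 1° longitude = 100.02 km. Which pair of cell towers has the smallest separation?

2 and 4

Pairwise distances:
1–2: 13.119 km
1–3: 29.834 km
1–4: 12.730 km
1–5: 26.851 km
2–3: 28.124 km
2–4: 0.675 km
2–5: 16.141 km
3–4: 27.545 km
3–5: 42.123 km
4–5: 16.812 km
Closest pair: 2–4 at 0.675 km.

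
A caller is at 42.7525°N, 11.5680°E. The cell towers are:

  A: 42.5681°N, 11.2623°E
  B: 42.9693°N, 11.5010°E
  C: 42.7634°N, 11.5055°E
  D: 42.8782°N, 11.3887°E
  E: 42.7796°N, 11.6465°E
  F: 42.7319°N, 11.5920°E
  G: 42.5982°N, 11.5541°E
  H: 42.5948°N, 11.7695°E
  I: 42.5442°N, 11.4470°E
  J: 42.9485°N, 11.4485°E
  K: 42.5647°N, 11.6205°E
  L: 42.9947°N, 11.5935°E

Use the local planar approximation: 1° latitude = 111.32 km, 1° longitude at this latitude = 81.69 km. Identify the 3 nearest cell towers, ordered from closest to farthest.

Distances from 42.7525°N, 11.5680°E:
A: √((-0.1844·111.32)² + (-0.3057·81.69)²) = √(421.374479 + 623.632399) = 32.3266 km
B: √((0.2168·111.32)² + (-0.0670·81.69)²) = √(582.458451 + 29.956247) = 24.7470 km
C: √((0.0109·111.32)² + (-0.0625·81.69)²) = √(1.472310 + 26.067407) = 5.2478 km
D: √((0.1257·111.32)² + (-0.1793·81.69)²) = √(195.801922 + 214.535107) = 20.2568 km
E: √((0.0271·111.32)² + (0.0785·81.69)²) = √(9.100913 + 41.122272) = 7.0868 km
F: √((-0.0206·111.32)² + (0.0240·81.69)²) = √(5.258730 + 3.843796) = 3.0170 km
G: √((-0.1543·111.32)² + (-0.0139·81.69)²) = √(295.038198 + 1.289340) = 17.2142 km
H: √((-0.1577·111.32)² + (0.2015·81.69)²) = √(308.183783 + 270.949212) = 24.0652 km
I: √((-0.2083·111.32)² + (-0.1210·81.69)²) = √(537.681303 + 97.703143) = 25.2068 km
J: √((0.1960·111.32)² + (-0.1195·81.69)²) = √(476.056542 + 95.295765) = 23.9030 km
K: √((-0.1878·111.32)² + (0.0525·81.69)²) = √(437.056488 + 18.393162) = 21.3413 km
L: √((0.2422·111.32)² + (0.0255·81.69)²) = √(726.933483 + 4.339285) = 27.0421 km
Sorted: F (3.0170 km) < C (5.2478 km) < E (7.0868 km) < G (17.2142 km) < D (20.2568 km) < …

F, C, E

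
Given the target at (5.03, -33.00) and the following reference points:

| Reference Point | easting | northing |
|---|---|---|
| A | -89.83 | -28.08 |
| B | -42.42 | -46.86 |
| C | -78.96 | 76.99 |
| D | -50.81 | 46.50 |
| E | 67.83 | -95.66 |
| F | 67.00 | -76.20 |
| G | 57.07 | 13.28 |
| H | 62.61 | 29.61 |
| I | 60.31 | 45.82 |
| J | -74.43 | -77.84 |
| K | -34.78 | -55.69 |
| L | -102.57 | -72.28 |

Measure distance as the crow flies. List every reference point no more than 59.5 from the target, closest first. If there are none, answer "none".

K, B

Distances from (5.03, -33.00):
A: √((-94.86)² + (4.92)²) = √(8998.4196 + 24.2064) = 94.99
B: √((-47.45)² + (-13.86)²) = √(2251.5025 + 192.0996) = 49.43
C: √((-83.99)² + (109.99)²) = √(7054.3201 + 12097.8001) = 138.39
D: √((-55.84)² + (79.50)²) = √(3118.1056 + 6320.2500) = 97.15
E: √((62.80)² + (-62.66)²) = √(3943.8400 + 3926.2756) = 88.71
F: √((61.97)² + (-43.20)²) = √(3840.2809 + 1866.2400) = 75.54
G: √((52.04)² + (46.28)²) = √(2708.1616 + 2141.8384) = 69.64
H: √((57.58)² + (62.61)²) = √(3315.4564 + 3920.0121) = 85.06
I: √((55.28)² + (78.82)²) = √(3055.8784 + 6212.5924) = 96.27
J: √((-79.46)² + (-44.84)²) = √(6313.8916 + 2010.6256) = 91.24
K: √((-39.81)² + (-22.69)²) = √(1584.8361 + 514.8361) = 45.82
L: √((-107.60)² + (-39.28)²) = √(11577.7600 + 1542.9184) = 114.55
Threshold 59.5: K (45.82), B (49.43) are within range.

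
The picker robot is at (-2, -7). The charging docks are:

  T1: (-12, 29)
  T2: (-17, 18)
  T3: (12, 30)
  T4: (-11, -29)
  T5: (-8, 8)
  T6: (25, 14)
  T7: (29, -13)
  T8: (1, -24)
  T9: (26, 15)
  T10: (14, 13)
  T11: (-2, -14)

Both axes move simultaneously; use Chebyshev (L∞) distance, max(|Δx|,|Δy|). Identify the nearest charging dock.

Distances from (-2, -7):
T1: max(|-10|, |36|) = 36
T2: max(|-15|, |25|) = 25
T3: max(|14|, |37|) = 37
T4: max(|-9|, |-22|) = 22
T5: max(|-6|, |15|) = 15
T6: max(|27|, |21|) = 27
T7: max(|31|, |-6|) = 31
T8: max(|3|, |-17|) = 17
T9: max(|28|, |22|) = 28
T10: max(|16|, |20|) = 20
T11: max(|0|, |-7|) = 7
Minimum: T11 at 7.

T11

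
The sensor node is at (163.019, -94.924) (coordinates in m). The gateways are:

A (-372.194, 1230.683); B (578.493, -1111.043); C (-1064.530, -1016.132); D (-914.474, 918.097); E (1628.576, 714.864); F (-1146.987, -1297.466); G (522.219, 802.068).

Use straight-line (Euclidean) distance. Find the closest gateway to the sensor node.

Distances from (163.019, -94.924):
A: √((-535.213)² + (1325.607)²) = √(286452.95537 + 1757233.91845) = 1429.576 m
B: √((415.474)² + (-1016.119)²) = √(172618.64468 + 1032497.82216) = 1097.778 m
C: √((-1227.549)² + (-921.208)²) = √(1506876.54740 + 848624.17926) = 1534.764 m
D: √((-1077.493)² + (1013.021)²) = √(1160991.16505 + 1026211.54644) = 1478.919 m
E: √((1465.557)² + (809.788)²) = √(2147857.32025 + 655756.60494) = 1674.400 m
F: √((-1310.006)² + (-1202.542)²) = √(1716115.72004 + 1446107.26176) = 1778.264 m
G: √((359.200)² + (896.992)²) = √(129024.64000 + 804594.64806) = 966.240 m
Minimum: G at 966.240 m.

G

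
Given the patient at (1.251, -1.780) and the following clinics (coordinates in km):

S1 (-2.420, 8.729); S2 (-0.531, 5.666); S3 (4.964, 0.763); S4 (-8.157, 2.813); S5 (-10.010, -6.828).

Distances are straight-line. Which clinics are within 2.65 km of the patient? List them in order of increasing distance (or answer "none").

Distances from (1.251, -1.780):
S1: 11.132 km
S2: 7.656 km
S3: 4.500 km
S4: 10.469 km
S5: 12.341 km
Threshold 2.65 km: none within range.

none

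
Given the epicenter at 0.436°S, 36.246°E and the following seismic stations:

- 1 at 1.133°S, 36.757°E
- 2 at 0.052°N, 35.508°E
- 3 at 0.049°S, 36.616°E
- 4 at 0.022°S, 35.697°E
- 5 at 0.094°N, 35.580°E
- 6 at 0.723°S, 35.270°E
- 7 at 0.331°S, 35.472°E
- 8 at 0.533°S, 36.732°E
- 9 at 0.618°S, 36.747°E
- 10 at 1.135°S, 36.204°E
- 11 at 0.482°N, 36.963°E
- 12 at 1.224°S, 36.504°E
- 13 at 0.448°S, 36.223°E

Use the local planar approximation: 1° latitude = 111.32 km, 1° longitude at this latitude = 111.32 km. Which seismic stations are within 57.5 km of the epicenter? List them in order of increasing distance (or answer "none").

13, 8

Distances from 0.436°S, 36.246°E:
1: √((-0.697·111.32)² + (0.511·111.32)²) = √(6020.21431 + 3235.84862) = 96.208 km
2: √((0.488·111.32)² + (-0.738·111.32)²) = √(2951.11436 + 6749.30601) = 98.491 km
3: √((0.387·111.32)² + (0.370·111.32)²) = √(1855.95878 + 1696.48429) = 59.602 km
4: √((0.414·111.32)² + (-0.549·111.32)²) = √(2123.96364 + 3735.00411) = 76.544 km
5: √((0.530·111.32)² + (-0.666·111.32)²) = √(3480.95280 + 5496.60911) = 94.750 km
6: √((-0.287·111.32)² + (-0.976·111.32)²) = √(1020.72838 + 11804.45744) = 113.248 km
7: √((0.105·111.32)² + (-0.774·111.32)²) = √(136.62337 + 7423.83510) = 86.951 km
8: √((-0.097·111.32)² + (0.486·111.32)²) = √(116.59767 + 2926.97447) = 55.169 km
9: √((-0.182·111.32)² + (0.501·111.32)²) = √(410.47732 + 3110.44013) = 59.337 km
10: √((-0.699·111.32)² + (-0.042·111.32)²) = √(6054.81317 + 21.85974) = 77.953 km
11: √((0.918·111.32)² + (0.717·111.32)²) = √(10443.15581 + 6370.66409) = 129.668 km
12: √((-0.788·111.32)² + (0.258·111.32)²) = √(7694.82647 + 824.87057) = 92.302 km
13: √((-0.012·111.32)² + (-0.023·111.32)²) = √(1.78447 + 6.55544) = 2.888 km
Threshold 57.5 km: 13 (2.888 km), 8 (55.169 km) are within range.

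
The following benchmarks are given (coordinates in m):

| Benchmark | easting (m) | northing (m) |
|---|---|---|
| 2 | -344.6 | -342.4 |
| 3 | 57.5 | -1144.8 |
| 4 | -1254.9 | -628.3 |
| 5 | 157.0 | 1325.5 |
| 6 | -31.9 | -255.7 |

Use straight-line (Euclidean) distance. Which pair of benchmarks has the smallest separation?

2 and 6

Pairwise distances:
2–3: 897.5 m
2–4: 954.1 m
2–5: 1741.7 m
2–6: 324.5 m
3–4: 1410.4 m
3–5: 2472.3 m
3–6: 893.6 m
4–5: 2410.6 m
4–6: 1278.5 m
5–6: 1592.4 m
Closest pair: 2–6 at 324.5 m.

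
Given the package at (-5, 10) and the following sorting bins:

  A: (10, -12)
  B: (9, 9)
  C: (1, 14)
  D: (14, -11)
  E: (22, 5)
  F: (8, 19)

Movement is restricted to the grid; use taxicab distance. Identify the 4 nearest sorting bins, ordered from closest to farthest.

C, B, F, E

Distances from (-5, 10):
A: |15| + |-22| = 15 + 22 = 37
B: |14| + |-1| = 14 + 1 = 15
C: |6| + |4| = 6 + 4 = 10
D: |19| + |-21| = 19 + 21 = 40
E: |27| + |-5| = 27 + 5 = 32
F: |13| + |9| = 13 + 9 = 22
Sorted: C (10) < B (15) < F (22) < E (32) < A (37) < D (40)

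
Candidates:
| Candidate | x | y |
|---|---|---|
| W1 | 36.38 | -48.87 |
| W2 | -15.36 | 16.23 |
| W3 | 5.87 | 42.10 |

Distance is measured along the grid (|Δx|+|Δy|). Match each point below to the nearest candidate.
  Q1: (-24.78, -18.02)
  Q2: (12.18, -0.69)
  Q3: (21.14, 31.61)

Q1 at (-24.78, -18.02):
  W1: |61.16| + |-30.85| = 61.16 + 30.85 = 92.01
  W2: |9.42| + |34.25| = 9.42 + 34.25 = 43.67
  W3: |30.65| + |60.12| = 30.65 + 60.12 = 90.77
  → nearest: W2 (43.67)
Q2 at (12.18, -0.69):
  W1: |24.20| + |-48.18| = 24.20 + 48.18 = 72.38
  W2: |-27.54| + |16.92| = 27.54 + 16.92 = 44.46
  W3: |-6.31| + |42.79| = 6.31 + 42.79 = 49.10
  → nearest: W2 (44.46)
Q3 at (21.14, 31.61):
  W1: |15.24| + |-80.48| = 15.24 + 80.48 = 95.72
  W2: |-36.50| + |-15.38| = 36.50 + 15.38 = 51.88
  W3: |-15.27| + |10.49| = 15.27 + 10.49 = 25.76
  → nearest: W3 (25.76)

Q1→W2; Q2→W2; Q3→W3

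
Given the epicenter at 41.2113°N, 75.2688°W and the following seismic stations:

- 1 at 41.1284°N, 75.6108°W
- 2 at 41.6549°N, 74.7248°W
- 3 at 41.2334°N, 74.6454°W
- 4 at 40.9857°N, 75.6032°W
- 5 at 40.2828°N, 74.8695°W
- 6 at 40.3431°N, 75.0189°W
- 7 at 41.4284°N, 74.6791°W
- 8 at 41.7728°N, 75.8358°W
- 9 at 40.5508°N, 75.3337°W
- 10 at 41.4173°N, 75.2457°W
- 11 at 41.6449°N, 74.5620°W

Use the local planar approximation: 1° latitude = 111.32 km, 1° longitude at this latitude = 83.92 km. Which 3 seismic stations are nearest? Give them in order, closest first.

Distances from 41.2113°N, 75.2688°W:
1: 30.1478 km
2: 67.2509 km
3: 52.3735 km
4: 37.6593 km
5: 108.6567 km
6: 98.8972 km
7: 55.0736 km
8: 78.5565 km
9: 73.7283 km
10: 23.0137 km
11: 76.4726 km
Sorted: 10 (23.0137 km) < 1 (30.1478 km) < 4 (37.6593 km) < 3 (52.3735 km) < 7 (55.0736 km) < …

10, 1, 4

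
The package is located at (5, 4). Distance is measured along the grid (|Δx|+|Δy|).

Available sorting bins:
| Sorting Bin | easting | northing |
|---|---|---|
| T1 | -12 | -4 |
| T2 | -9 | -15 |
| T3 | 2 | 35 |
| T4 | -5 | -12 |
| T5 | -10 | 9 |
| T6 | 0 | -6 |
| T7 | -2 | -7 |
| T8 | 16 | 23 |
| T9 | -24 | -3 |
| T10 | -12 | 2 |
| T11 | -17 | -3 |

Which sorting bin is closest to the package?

Distances from (5, 4):
T1: |-17| + |-8| = 17 + 8 = 25
T2: |-14| + |-19| = 14 + 19 = 33
T3: |-3| + |31| = 3 + 31 = 34
T4: |-10| + |-16| = 10 + 16 = 26
T5: |-15| + |5| = 15 + 5 = 20
T6: |-5| + |-10| = 5 + 10 = 15
T7: |-7| + |-11| = 7 + 11 = 18
T8: |11| + |19| = 11 + 19 = 30
T9: |-29| + |-7| = 29 + 7 = 36
T10: |-17| + |-2| = 17 + 2 = 19
T11: |-22| + |-7| = 22 + 7 = 29
Minimum: T6 at 15.

T6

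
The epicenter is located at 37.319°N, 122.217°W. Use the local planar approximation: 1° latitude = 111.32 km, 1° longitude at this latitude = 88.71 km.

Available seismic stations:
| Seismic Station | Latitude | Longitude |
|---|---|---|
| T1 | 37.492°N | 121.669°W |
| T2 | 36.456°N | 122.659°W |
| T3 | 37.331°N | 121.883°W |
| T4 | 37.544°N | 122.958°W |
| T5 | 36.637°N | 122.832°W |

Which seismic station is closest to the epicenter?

T3

Distances from 37.319°N, 122.217°W:
T1: √((0.173·111.32)² + (0.548·88.71)²) = √(370.88443 + 2363.23155) = 52.289 km
T2: √((-0.863·111.32)² + (-0.442·88.71)²) = √(9229.28350 + 1537.40998) = 103.763 km
T3: √((0.012·111.32)² + (0.334·88.71)²) = √(1.78447 + 877.88594) = 29.659 km
T4: √((0.225·111.32)² + (-0.741·88.71)²) = √(627.35221 + 4320.97322) = 70.344 km
T5: √((-0.682·111.32)² + (-0.615·88.71)²) = √(5763.88284 + 2976.42806) = 93.490 km
Minimum: T3 at 29.659 km.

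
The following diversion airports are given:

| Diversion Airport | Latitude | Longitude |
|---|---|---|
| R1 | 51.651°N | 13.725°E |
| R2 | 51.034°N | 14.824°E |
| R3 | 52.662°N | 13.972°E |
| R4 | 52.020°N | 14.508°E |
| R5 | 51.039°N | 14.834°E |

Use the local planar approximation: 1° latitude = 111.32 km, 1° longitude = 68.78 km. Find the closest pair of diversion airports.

Pairwise distances:
R1–R2: √((-0.617·111.32)² + (1.099·68.78)²) = √(4717.55230 + 5713.73018) = 102.134 km
R1–R3: √((1.011·111.32)² + (0.247·68.78)²) = √(12666.26898 + 288.61457) = 113.820 km
R1–R4: √((0.369·111.32)² + (0.783·68.78)²) = √(1687.32650 + 2900.33302) = 67.732 km
R1–R5: √((-0.612·111.32)² + (1.109·68.78)²) = √(4641.40258 + 5818.18378) = 102.272 km
R2–R3: √((1.628·111.32)² + (-0.852·68.78)²) = √(32843.93594 + 3434.02563) = 190.468 km
R2–R4: √((0.986·111.32)² + (-0.316·68.78)²) = √(12047.59127 + 472.38762) = 111.893 km
R2–R5: √((0.005·111.32)² + (0.010·68.78)²) = √(0.30980 + 0.47307) = 0.885 km
R3–R4: √((-0.642·111.32)² + (0.536·68.78)²) = √(5107.59498 + 1359.10785) = 80.416 km
R3–R5: √((-1.623·111.32)² + (0.862·68.78)²) = √(32642.50167 + 3515.10963) = 190.152 km
R4–R5: √((-0.981·111.32)² + (0.326·68.78)²) = √(11925.71455 + 502.75864) = 111.483 km
Closest pair: R2–R5 at 0.885 km.

R2 and R5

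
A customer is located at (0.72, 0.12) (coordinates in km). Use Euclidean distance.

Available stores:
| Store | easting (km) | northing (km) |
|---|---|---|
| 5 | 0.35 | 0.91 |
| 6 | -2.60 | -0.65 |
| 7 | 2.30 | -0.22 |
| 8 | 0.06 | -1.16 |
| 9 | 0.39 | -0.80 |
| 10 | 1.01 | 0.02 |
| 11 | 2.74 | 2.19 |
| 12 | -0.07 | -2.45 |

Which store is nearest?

Distances from (0.72, 0.12):
5: √((-0.37)² + (0.79)²) = √(0.1369 + 0.6241) = 0.87 km
6: √((-3.32)² + (-0.77)²) = √(11.0224 + 0.5929) = 3.41 km
7: √((1.58)² + (-0.34)²) = √(2.4964 + 0.1156) = 1.62 km
8: √((-0.66)² + (-1.28)²) = √(0.4356 + 1.6384) = 1.44 km
9: √((-0.33)² + (-0.92)²) = √(0.1089 + 0.8464) = 0.98 km
10: √((0.29)² + (-0.10)²) = √(0.0841 + 0.0100) = 0.31 km
11: √((2.02)² + (2.07)²) = √(4.0804 + 4.2849) = 2.89 km
12: √((-0.79)² + (-2.57)²) = √(0.6241 + 6.6049) = 2.69 km
Minimum: 10 at 0.31 km.

10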